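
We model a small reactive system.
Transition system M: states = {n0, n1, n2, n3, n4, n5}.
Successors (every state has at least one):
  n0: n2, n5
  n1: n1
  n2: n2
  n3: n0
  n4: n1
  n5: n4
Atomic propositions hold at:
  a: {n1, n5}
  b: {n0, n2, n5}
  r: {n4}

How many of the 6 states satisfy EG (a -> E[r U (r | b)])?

Sat(r | b) = {n0, n2, n4, n5}
E[r U (r | b)]: least fixpoint, start Z0 = Sat((r | b)) = {n0, n2, n4, n5}, add states in Sat(r) with some successor in Z. Already a fixed point.
Sat(E[r U (r | b)]) = {n0, n2, n4, n5}
Sat(a -> E[r U (r | b)]) = {n0, n2, n3, n4, n5}
EG (a -> E[r U (r | b)]): greatest fixpoint, start Z0 = {n0, n2, n3, n4, n5}, keep only states in Sat with some successor in Z. Z1 = {n0, n2, n3, n5}; Z2 = {n0, n2, n3}; fixed.
Sat(EG (a -> E[r U (r | b)])) = {n0, n2, n3}
|Sat(EG (a -> E[r U (r | b)]))| = |{n0, n2, n3}| = 3.

3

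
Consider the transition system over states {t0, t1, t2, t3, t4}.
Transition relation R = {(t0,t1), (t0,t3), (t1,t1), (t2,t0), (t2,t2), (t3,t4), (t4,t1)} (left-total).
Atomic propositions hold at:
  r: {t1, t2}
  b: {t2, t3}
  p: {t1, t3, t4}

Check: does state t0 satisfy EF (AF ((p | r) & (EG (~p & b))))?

Sat(p | r) = {t1, t2, t3, t4}
Sat(~p) = {t0, t2}
Sat(~p & b) = {t2}
EG (~p & b): greatest fixpoint, start Z0 = {t2}, keep only states in Sat with some successor in Z. Already a fixed point.
Sat(EG (~p & b)) = {t2}
Sat((p | r) & (EG (~p & b))) = {t2}
AF ((p | r) & (EG (~p & b))): least fixpoint, start Z0 = {t2}, add states with every successor in Z. Already a fixed point.
Sat(AF ((p | r) & (EG (~p & b)))) = {t2}
EF (AF ((p | r) & (EG (~p & b)))): least fixpoint, start Z0 = {t2}, add states with some successor in Z. Already a fixed point.
Sat(EF (AF ((p | r) & (EG (~p & b))))) = {t2}
t0 ∉ Sat(EF (AF ((p | r) & (EG (~p & b))))) = {t2}, so the formula does not hold at t0.

No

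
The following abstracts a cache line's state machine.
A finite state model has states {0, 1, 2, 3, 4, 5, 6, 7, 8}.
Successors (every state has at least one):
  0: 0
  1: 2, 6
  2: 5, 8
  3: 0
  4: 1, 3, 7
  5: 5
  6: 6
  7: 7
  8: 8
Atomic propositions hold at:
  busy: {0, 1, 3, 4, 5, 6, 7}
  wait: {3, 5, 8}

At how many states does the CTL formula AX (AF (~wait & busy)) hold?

5

Sat(~wait) = {0, 1, 2, 4, 6, 7}
Sat(~wait & busy) = {0, 1, 4, 6, 7}
AF (~wait & busy): least fixpoint, start Z0 = {0, 1, 4, 6, 7}, add states with every successor in Z. Z1 = {0, 1, 3, 4, 6, 7}; fixed.
Sat(AF (~wait & busy)) = {0, 1, 3, 4, 6, 7}
Sat(AX (AF (~wait & busy))) = {s : every successor in {0, 1, 3, 4, 6, 7}} = {0, 3, 4, 6, 7}
|Sat(AX (AF (~wait & busy)))| = |{0, 3, 4, 6, 7}| = 5.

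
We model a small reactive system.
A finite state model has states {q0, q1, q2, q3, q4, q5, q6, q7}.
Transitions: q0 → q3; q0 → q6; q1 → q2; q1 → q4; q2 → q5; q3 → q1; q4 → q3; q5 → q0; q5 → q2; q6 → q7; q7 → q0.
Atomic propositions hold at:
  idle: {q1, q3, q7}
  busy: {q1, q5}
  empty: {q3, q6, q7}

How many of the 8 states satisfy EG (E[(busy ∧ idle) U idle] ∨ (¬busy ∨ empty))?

Sat(busy ∧ idle) = {q1}
E[(busy ∧ idle) U idle]: least fixpoint, start Z0 = Sat(idle) = {q1, q3, q7}, add states in Sat(busy ∧ idle) with some successor in Z. Already a fixed point.
Sat(E[(busy ∧ idle) U idle]) = {q1, q3, q7}
Sat(¬busy) = {q0, q2, q3, q4, q6, q7}
Sat(¬busy ∨ empty) = {q0, q2, q3, q4, q6, q7}
Sat(E[(busy ∧ idle) U idle] ∨ (¬busy ∨ empty)) = {q0, q1, q2, q3, q4, q6, q7}
EG (E[(busy ∧ idle) U idle] ∨ (¬busy ∨ empty)): greatest fixpoint, start Z0 = {q0, q1, q2, q3, q4, q6, q7}, keep only states in Sat with some successor in Z. Z1 = {q0, q1, q3, q4, q6, q7}; fixed.
Sat(EG (E[(busy ∧ idle) U idle] ∨ (¬busy ∨ empty))) = {q0, q1, q3, q4, q6, q7}
|Sat(EG (E[(busy ∧ idle) U idle] ∨ (¬busy ∨ empty)))| = |{q0, q1, q3, q4, q6, q7}| = 6.

6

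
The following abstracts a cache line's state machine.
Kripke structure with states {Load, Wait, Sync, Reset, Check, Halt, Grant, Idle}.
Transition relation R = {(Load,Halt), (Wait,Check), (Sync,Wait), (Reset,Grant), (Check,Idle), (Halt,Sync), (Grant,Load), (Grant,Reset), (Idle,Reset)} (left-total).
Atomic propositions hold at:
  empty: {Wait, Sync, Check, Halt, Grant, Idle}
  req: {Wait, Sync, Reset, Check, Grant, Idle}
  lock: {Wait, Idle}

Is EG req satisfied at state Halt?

No

EG req: greatest fixpoint, start Z0 = {Wait, Sync, Reset, Check, Grant, Idle}, keep only states in Sat with some successor in Z. Already a fixed point.
Sat(EG req) = {Wait, Sync, Reset, Check, Grant, Idle}
Halt ∉ Sat(EG req) = {Wait, Sync, Reset, Check, Grant, Idle}, so the formula does not hold at Halt.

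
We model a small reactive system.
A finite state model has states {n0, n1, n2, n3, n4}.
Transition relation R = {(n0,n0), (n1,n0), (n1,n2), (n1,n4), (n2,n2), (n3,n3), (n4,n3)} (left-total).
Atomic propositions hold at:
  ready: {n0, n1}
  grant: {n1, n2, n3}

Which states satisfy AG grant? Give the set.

{n2, n3}

AG grant: greatest fixpoint, start Z0 = {n1, n2, n3}, keep only states in Sat with every successor in Z. Z1 = {n2, n3}; fixed.
Sat(AG grant) = {n2, n3}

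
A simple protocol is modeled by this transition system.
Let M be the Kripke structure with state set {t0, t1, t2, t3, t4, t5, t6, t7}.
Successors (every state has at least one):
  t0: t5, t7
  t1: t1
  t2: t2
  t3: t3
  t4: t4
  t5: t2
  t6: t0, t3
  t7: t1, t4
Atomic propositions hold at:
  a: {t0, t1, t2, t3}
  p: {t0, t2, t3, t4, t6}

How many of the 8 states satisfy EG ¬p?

Sat(¬p) = {t1, t5, t7}
EG ¬p: greatest fixpoint, start Z0 = {t1, t5, t7}, keep only states in Sat with some successor in Z. Z1 = {t1, t7}; fixed.
Sat(EG ¬p) = {t1, t7}
|Sat(EG ¬p)| = |{t1, t7}| = 2.

2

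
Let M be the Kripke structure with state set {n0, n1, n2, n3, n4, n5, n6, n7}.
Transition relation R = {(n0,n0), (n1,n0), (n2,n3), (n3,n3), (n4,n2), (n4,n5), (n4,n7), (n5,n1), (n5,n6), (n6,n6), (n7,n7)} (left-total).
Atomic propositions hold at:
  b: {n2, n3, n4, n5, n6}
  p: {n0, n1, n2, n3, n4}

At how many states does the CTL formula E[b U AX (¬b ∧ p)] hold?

4

Sat(¬b) = {n0, n1, n7}
Sat(¬b ∧ p) = {n0, n1}
Sat(AX (¬b ∧ p)) = {s : every successor in {n0, n1}} = {n0, n1}
E[b U AX (¬b ∧ p)]: least fixpoint, start Z0 = Sat(AX (¬b ∧ p)) = {n0, n1}, add states in Sat(b) with some successor in Z. Z1 = {n0, n1, n5}; Z2 = {n0, n1, n4, n5}; fixed.
Sat(E[b U AX (¬b ∧ p)]) = {n0, n1, n4, n5}
|Sat(E[b U AX (¬b ∧ p)])| = |{n0, n1, n4, n5}| = 4.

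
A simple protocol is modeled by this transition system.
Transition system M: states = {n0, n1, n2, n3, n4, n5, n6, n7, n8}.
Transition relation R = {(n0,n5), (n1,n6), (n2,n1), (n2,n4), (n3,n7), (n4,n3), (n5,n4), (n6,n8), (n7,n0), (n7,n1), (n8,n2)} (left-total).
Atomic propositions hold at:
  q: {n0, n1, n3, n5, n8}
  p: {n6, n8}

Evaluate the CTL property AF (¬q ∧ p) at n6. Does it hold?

Yes

Sat(¬q) = {n2, n4, n6, n7}
Sat(¬q ∧ p) = {n6}
AF (¬q ∧ p): least fixpoint, start Z0 = {n6}, add states with every successor in Z. Z1 = {n1, n6}; fixed.
Sat(AF (¬q ∧ p)) = {n1, n6}
n6 ∈ Sat(AF (¬q ∧ p)) = {n1, n6}, so the formula holds at n6.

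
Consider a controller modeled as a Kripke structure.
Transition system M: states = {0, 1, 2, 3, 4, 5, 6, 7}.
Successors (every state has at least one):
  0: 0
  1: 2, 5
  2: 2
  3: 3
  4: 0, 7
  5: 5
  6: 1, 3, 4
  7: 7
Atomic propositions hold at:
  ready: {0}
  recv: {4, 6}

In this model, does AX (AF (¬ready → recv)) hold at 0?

Sat(¬ready) = {1, 2, 3, 4, 5, 6, 7}
Sat(¬ready → recv) = {0, 4, 6}
AF (¬ready → recv): least fixpoint, start Z0 = {0, 4, 6}, add states with every successor in Z. Already a fixed point.
Sat(AF (¬ready → recv)) = {0, 4, 6}
Sat(AX (AF (¬ready → recv))) = {s : every successor in {0, 4, 6}} = {0}
0 ∈ Sat(AX (AF (¬ready → recv))) = {0}, so the formula holds at 0.

Yes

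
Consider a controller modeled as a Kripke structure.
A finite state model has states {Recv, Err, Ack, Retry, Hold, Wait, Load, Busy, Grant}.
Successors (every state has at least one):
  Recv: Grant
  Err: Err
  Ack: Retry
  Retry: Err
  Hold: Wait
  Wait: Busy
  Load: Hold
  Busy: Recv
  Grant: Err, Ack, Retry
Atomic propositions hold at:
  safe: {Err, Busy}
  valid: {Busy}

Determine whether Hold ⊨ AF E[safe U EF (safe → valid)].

Yes

Sat(safe → valid) = {Recv, Ack, Retry, Hold, Wait, Load, Busy, Grant}
EF (safe → valid): least fixpoint, start Z0 = {Recv, Ack, Retry, Hold, Wait, Load, Busy, Grant}, add states with some successor in Z. Already a fixed point.
Sat(EF (safe → valid)) = {Recv, Ack, Retry, Hold, Wait, Load, Busy, Grant}
E[safe U EF (safe → valid)]: least fixpoint, start Z0 = Sat(EF (safe → valid)) = {Recv, Ack, Retry, Hold, Wait, Load, Busy, Grant}, add states in Sat(safe) with some successor in Z. Already a fixed point.
Sat(E[safe U EF (safe → valid)]) = {Recv, Ack, Retry, Hold, Wait, Load, Busy, Grant}
AF E[safe U EF (safe → valid)]: least fixpoint, start Z0 = {Recv, Ack, Retry, Hold, Wait, Load, Busy, Grant}, add states with every successor in Z. Already a fixed point.
Sat(AF E[safe U EF (safe → valid)]) = {Recv, Ack, Retry, Hold, Wait, Load, Busy, Grant}
Hold ∈ Sat(AF E[safe U EF (safe → valid)]) = {Recv, Ack, Retry, Hold, Wait, Load, Busy, Grant}, so the formula holds at Hold.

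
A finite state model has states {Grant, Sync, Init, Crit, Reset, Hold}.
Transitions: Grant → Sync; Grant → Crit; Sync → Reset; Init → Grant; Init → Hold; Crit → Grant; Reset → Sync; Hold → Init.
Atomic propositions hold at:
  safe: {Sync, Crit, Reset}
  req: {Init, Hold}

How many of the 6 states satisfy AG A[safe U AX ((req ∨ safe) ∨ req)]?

4

Sat(req ∨ safe) = {Sync, Init, Crit, Reset, Hold}
Sat((req ∨ safe) ∨ req) = {Sync, Init, Crit, Reset, Hold}
Sat(AX ((req ∨ safe) ∨ req)) = {s : every successor in {Sync, Init, Crit, Reset, Hold}} = {Grant, Sync, Reset, Hold}
A[safe U AX ((req ∨ safe) ∨ req)]: least fixpoint, start Z0 = Sat(AX ((req ∨ safe) ∨ req)) = {Grant, Sync, Reset, Hold}, add states in Sat(safe) with every successor in Z. Z1 = {Grant, Sync, Crit, Reset, Hold}; fixed.
Sat(A[safe U AX ((req ∨ safe) ∨ req)]) = {Grant, Sync, Crit, Reset, Hold}
AG A[safe U AX ((req ∨ safe) ∨ req)]: greatest fixpoint, start Z0 = {Grant, Sync, Crit, Reset, Hold}, keep only states in Sat with every successor in Z. Z1 = {Grant, Sync, Crit, Reset}; fixed.
Sat(AG A[safe U AX ((req ∨ safe) ∨ req)]) = {Grant, Sync, Crit, Reset}
|Sat(AG A[safe U AX ((req ∨ safe) ∨ req)])| = |{Grant, Sync, Crit, Reset}| = 4.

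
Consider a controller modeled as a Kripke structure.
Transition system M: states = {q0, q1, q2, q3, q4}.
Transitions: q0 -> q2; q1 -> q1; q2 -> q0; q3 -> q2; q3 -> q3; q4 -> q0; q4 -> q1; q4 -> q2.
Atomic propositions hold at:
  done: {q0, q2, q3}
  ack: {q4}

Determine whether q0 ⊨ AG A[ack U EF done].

EF done: least fixpoint, start Z0 = {q0, q2, q3}, add states with some successor in Z. Z1 = {q0, q2, q3, q4}; fixed.
Sat(EF done) = {q0, q2, q3, q4}
A[ack U EF done]: least fixpoint, start Z0 = Sat(EF done) = {q0, q2, q3, q4}, add states in Sat(ack) with every successor in Z. Already a fixed point.
Sat(A[ack U EF done]) = {q0, q2, q3, q4}
AG A[ack U EF done]: greatest fixpoint, start Z0 = {q0, q2, q3, q4}, keep only states in Sat with every successor in Z. Z1 = {q0, q2, q3}; fixed.
Sat(AG A[ack U EF done]) = {q0, q2, q3}
q0 ∈ Sat(AG A[ack U EF done]) = {q0, q2, q3}, so the formula holds at q0.

Yes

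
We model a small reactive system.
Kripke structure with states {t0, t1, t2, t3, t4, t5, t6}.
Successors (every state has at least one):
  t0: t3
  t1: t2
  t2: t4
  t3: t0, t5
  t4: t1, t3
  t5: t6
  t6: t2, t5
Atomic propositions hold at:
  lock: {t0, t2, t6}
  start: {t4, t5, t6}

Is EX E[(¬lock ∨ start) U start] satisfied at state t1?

No

Sat(¬lock) = {t1, t3, t4, t5}
Sat(¬lock ∨ start) = {t1, t3, t4, t5, t6}
E[(¬lock ∨ start) U start]: least fixpoint, start Z0 = Sat(start) = {t4, t5, t6}, add states in Sat(¬lock ∨ start) with some successor in Z. Z1 = {t3, t4, t5, t6}; fixed.
Sat(E[(¬lock ∨ start) U start]) = {t3, t4, t5, t6}
Sat(EX E[(¬lock ∨ start) U start]) = {s : some successor in {t3, t4, t5, t6}} = {t0, t2, t3, t4, t5, t6}
t1 ∉ Sat(EX E[(¬lock ∨ start) U start]) = {t0, t2, t3, t4, t5, t6}, so the formula does not hold at t1.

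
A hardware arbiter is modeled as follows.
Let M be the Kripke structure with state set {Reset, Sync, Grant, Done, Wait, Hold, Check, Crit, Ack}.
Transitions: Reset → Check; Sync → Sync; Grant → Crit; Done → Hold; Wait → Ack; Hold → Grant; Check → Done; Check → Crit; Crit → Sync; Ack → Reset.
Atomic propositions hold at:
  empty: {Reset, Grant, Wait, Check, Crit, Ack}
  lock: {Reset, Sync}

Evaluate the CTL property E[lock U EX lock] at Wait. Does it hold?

No

Sat(EX lock) = {s : some successor in {Reset, Sync}} = {Sync, Crit, Ack}
E[lock U EX lock]: least fixpoint, start Z0 = Sat(EX lock) = {Sync, Crit, Ack}, add states in Sat(lock) with some successor in Z. Already a fixed point.
Sat(E[lock U EX lock]) = {Sync, Crit, Ack}
Wait ∉ Sat(E[lock U EX lock]) = {Sync, Crit, Ack}, so the formula does not hold at Wait.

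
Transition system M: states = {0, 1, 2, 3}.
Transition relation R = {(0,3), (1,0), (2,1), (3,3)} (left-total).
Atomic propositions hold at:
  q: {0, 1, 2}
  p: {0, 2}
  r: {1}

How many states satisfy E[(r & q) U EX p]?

1

Sat(r & q) = {1}
Sat(EX p) = {s : some successor in {0, 2}} = {1}
E[(r & q) U EX p]: least fixpoint, start Z0 = Sat(EX p) = {1}, add states in Sat(r & q) with some successor in Z. Already a fixed point.
Sat(E[(r & q) U EX p]) = {1}
|Sat(E[(r & q) U EX p])| = |{1}| = 1.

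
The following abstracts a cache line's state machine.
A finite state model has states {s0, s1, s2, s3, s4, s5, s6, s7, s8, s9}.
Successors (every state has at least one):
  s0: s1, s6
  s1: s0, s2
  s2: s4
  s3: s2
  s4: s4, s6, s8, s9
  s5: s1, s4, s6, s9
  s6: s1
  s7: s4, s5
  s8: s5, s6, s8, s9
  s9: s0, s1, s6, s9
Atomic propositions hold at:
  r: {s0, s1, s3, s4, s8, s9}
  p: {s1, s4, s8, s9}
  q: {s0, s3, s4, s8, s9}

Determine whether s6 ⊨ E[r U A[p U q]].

No

A[p U q]: least fixpoint, start Z0 = Sat(q) = {s0, s3, s4, s8, s9}, add states in Sat(p) with every successor in Z. Already a fixed point.
Sat(A[p U q]) = {s0, s3, s4, s8, s9}
E[r U A[p U q]]: least fixpoint, start Z0 = Sat(A[p U q]) = {s0, s3, s4, s8, s9}, add states in Sat(r) with some successor in Z. Z1 = {s0, s1, s3, s4, s8, s9}; fixed.
Sat(E[r U A[p U q]]) = {s0, s1, s3, s4, s8, s9}
s6 ∉ Sat(E[r U A[p U q]]) = {s0, s1, s3, s4, s8, s9}, so the formula does not hold at s6.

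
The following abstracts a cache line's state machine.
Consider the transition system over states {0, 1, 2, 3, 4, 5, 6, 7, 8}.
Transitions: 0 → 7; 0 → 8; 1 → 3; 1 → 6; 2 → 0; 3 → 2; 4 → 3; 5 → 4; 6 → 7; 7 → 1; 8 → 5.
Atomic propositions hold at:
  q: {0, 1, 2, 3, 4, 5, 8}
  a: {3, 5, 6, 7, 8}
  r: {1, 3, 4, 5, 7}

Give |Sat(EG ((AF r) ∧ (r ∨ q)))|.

8

AF r: least fixpoint, start Z0 = {1, 3, 4, 5, 7}, add states with every successor in Z. Z1 = {1, 3, 4, 5, 6, 7, 8}; Z2 = {0, 1, 3, 4, 5, 6, 7, 8}; Z3 = {0, 1, 2, 3, 4, 5, 6, 7, 8}; fixed.
Sat(AF r) = {0, 1, 2, 3, 4, 5, 6, 7, 8}
Sat(r ∨ q) = {0, 1, 2, 3, 4, 5, 7, 8}
Sat((AF r) ∧ (r ∨ q)) = {0, 1, 2, 3, 4, 5, 7, 8}
EG ((AF r) ∧ (r ∨ q)): greatest fixpoint, start Z0 = {0, 1, 2, 3, 4, 5, 7, 8}, keep only states in Sat with some successor in Z. Already a fixed point.
Sat(EG ((AF r) ∧ (r ∨ q))) = {0, 1, 2, 3, 4, 5, 7, 8}
|Sat(EG ((AF r) ∧ (r ∨ q)))| = |{0, 1, 2, 3, 4, 5, 7, 8}| = 8.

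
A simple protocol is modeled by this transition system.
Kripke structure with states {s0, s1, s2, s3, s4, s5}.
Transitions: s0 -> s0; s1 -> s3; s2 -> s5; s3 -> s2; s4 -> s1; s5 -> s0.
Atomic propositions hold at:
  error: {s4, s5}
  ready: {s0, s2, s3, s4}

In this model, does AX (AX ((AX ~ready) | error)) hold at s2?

No

Sat(~ready) = {s1, s5}
Sat(AX ~ready) = {s : every successor in {s1, s5}} = {s2, s4}
Sat((AX ~ready) | error) = {s2, s4, s5}
Sat(AX ((AX ~ready) | error)) = {s : every successor in {s2, s4, s5}} = {s2, s3}
Sat(AX (AX ((AX ~ready) | error))) = {s : every successor in {s2, s3}} = {s1, s3}
s2 ∉ Sat(AX (AX ((AX ~ready) | error))) = {s1, s3}, so the formula does not hold at s2.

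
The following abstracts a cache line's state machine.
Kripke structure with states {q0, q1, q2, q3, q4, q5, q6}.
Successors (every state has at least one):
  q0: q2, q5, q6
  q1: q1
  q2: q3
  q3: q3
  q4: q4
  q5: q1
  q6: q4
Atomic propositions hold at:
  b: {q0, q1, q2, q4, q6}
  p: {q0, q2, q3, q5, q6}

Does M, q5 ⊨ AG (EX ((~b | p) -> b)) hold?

Sat(~b) = {q3, q5}
Sat(~b | p) = {q0, q2, q3, q5, q6}
Sat((~b | p) -> b) = {q0, q1, q2, q4, q6}
Sat(EX ((~b | p) -> b)) = {s : some successor in {q0, q1, q2, q4, q6}} = {q0, q1, q4, q5, q6}
AG (EX ((~b | p) -> b)): greatest fixpoint, start Z0 = {q0, q1, q4, q5, q6}, keep only states in Sat with every successor in Z. Z1 = {q1, q4, q5, q6}; fixed.
Sat(AG (EX ((~b | p) -> b))) = {q1, q4, q5, q6}
q5 ∈ Sat(AG (EX ((~b | p) -> b))) = {q1, q4, q5, q6}, so the formula holds at q5.

Yes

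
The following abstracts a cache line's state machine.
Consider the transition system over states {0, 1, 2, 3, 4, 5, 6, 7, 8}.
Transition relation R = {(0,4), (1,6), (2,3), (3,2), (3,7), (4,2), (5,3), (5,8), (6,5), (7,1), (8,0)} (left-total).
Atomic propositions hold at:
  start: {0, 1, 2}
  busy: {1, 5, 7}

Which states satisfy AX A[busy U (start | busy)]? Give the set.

Sat(start | busy) = {0, 1, 2, 5, 7}
A[busy U (start | busy)]: least fixpoint, start Z0 = Sat((start | busy)) = {0, 1, 2, 5, 7}, add states in Sat(busy) with every successor in Z. Already a fixed point.
Sat(A[busy U (start | busy)]) = {0, 1, 2, 5, 7}
Sat(AX A[busy U (start | busy)]) = {s : every successor in {0, 1, 2, 5, 7}} = {3, 4, 6, 7, 8}

{3, 4, 6, 7, 8}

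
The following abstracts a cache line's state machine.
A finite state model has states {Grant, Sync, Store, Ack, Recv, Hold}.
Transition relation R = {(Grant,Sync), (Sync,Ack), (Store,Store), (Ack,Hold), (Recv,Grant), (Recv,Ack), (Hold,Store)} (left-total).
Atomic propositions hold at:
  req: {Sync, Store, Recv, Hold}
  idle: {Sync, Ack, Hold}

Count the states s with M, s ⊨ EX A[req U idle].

4

A[req U idle]: least fixpoint, start Z0 = Sat(idle) = {Sync, Ack, Hold}, add states in Sat(req) with every successor in Z. Already a fixed point.
Sat(A[req U idle]) = {Sync, Ack, Hold}
Sat(EX A[req U idle]) = {s : some successor in {Sync, Ack, Hold}} = {Grant, Sync, Ack, Recv}
|Sat(EX A[req U idle])| = |{Grant, Sync, Ack, Recv}| = 4.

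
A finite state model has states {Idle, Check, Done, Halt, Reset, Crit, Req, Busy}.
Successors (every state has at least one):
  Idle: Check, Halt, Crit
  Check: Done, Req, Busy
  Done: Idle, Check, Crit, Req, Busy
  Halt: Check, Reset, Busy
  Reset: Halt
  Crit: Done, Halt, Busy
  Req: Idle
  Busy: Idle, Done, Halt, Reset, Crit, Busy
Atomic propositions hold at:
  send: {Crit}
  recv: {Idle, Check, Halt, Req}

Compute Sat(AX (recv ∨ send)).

{Idle, Reset, Req}

Sat(recv ∨ send) = {Idle, Check, Halt, Crit, Req}
Sat(AX (recv ∨ send)) = {s : every successor in {Idle, Check, Halt, Crit, Req}} = {Idle, Reset, Req}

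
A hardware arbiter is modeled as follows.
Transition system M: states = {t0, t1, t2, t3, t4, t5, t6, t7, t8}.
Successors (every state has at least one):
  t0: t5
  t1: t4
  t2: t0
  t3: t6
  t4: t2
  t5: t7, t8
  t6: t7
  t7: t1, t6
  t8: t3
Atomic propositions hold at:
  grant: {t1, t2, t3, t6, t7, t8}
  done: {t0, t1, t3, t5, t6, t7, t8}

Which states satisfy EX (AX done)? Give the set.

Sat(AX done) = {s : every successor in {t0, t1, t3, t5, t6, t7, t8}} = {t0, t2, t3, t5, t6, t7, t8}
Sat(EX (AX done)) = {s : some successor in {t0, t2, t3, t5, t6, t7, t8}} = {t0, t2, t3, t4, t5, t6, t7, t8}

{t0, t2, t3, t4, t5, t6, t7, t8}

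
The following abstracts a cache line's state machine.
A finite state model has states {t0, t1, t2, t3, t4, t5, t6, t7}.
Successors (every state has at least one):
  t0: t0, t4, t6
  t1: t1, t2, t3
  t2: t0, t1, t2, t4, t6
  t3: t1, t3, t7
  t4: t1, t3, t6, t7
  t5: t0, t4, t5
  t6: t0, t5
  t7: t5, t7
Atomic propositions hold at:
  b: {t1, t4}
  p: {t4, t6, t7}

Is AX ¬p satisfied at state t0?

Sat(¬p) = {t0, t1, t2, t3, t5}
Sat(AX ¬p) = {s : every successor in {t0, t1, t2, t3, t5}} = {t1, t6}
t0 ∉ Sat(AX ¬p) = {t1, t6}, so the formula does not hold at t0.

No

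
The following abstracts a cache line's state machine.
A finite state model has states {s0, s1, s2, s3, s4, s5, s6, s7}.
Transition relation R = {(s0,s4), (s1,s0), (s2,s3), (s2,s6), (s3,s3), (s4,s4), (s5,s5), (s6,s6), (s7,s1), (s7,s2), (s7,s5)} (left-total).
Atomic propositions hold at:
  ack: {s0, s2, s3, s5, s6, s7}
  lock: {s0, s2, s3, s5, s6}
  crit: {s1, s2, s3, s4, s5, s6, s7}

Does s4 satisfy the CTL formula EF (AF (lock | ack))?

Sat(lock | ack) = {s0, s2, s3, s5, s6, s7}
AF (lock | ack): least fixpoint, start Z0 = {s0, s2, s3, s5, s6, s7}, add states with every successor in Z. Z1 = {s0, s1, s2, s3, s5, s6, s7}; fixed.
Sat(AF (lock | ack)) = {s0, s1, s2, s3, s5, s6, s7}
EF (AF (lock | ack)): least fixpoint, start Z0 = {s0, s1, s2, s3, s5, s6, s7}, add states with some successor in Z. Already a fixed point.
Sat(EF (AF (lock | ack))) = {s0, s1, s2, s3, s5, s6, s7}
s4 ∉ Sat(EF (AF (lock | ack))) = {s0, s1, s2, s3, s5, s6, s7}, so the formula does not hold at s4.

No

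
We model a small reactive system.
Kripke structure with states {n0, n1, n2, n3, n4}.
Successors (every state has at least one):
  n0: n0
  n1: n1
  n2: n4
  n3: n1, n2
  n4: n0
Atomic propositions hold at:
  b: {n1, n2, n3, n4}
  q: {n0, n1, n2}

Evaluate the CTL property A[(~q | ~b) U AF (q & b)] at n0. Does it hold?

No

Sat(~q) = {n3, n4}
Sat(~b) = {n0}
Sat(~q | ~b) = {n0, n3, n4}
Sat(q & b) = {n1, n2}
AF (q & b): least fixpoint, start Z0 = {n1, n2}, add states with every successor in Z. Z1 = {n1, n2, n3}; fixed.
Sat(AF (q & b)) = {n1, n2, n3}
A[(~q | ~b) U AF (q & b)]: least fixpoint, start Z0 = Sat(AF (q & b)) = {n1, n2, n3}, add states in Sat(~q | ~b) with every successor in Z. Already a fixed point.
Sat(A[(~q | ~b) U AF (q & b)]) = {n1, n2, n3}
n0 ∉ Sat(A[(~q | ~b) U AF (q & b)]) = {n1, n2, n3}, so the formula does not hold at n0.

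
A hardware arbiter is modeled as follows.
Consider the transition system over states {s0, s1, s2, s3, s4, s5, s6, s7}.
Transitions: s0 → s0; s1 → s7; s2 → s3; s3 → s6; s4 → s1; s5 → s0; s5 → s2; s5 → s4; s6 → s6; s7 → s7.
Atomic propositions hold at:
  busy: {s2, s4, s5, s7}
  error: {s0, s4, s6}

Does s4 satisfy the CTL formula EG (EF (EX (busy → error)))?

No

Sat(busy → error) = {s0, s1, s3, s4, s6}
Sat(EX (busy → error)) = {s : some successor in {s0, s1, s3, s4, s6}} = {s0, s2, s3, s4, s5, s6}
EF (EX (busy → error)): least fixpoint, start Z0 = {s0, s2, s3, s4, s5, s6}, add states with some successor in Z. Already a fixed point.
Sat(EF (EX (busy → error))) = {s0, s2, s3, s4, s5, s6}
EG (EF (EX (busy → error))): greatest fixpoint, start Z0 = {s0, s2, s3, s4, s5, s6}, keep only states in Sat with some successor in Z. Z1 = {s0, s2, s3, s5, s6}; fixed.
Sat(EG (EF (EX (busy → error)))) = {s0, s2, s3, s5, s6}
s4 ∉ Sat(EG (EF (EX (busy → error)))) = {s0, s2, s3, s5, s6}, so the formula does not hold at s4.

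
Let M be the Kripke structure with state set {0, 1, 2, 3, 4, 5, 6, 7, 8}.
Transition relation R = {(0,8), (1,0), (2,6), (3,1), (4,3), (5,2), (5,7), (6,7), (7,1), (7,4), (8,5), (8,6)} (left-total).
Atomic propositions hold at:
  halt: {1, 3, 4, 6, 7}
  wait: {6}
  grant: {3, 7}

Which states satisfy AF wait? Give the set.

{2, 6}

AF wait: least fixpoint, start Z0 = {6}, add states with every successor in Z. Z1 = {2, 6}; fixed.
Sat(AF wait) = {2, 6}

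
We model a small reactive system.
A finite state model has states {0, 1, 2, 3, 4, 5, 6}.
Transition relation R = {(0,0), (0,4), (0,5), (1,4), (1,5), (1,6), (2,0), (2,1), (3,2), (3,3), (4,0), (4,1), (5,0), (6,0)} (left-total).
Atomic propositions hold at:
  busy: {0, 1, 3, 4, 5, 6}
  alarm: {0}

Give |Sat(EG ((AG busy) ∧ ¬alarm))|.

2

AG busy: greatest fixpoint, start Z0 = {0, 1, 3, 4, 5, 6}, keep only states in Sat with every successor in Z. Z1 = {0, 1, 4, 5, 6}; fixed.
Sat(AG busy) = {0, 1, 4, 5, 6}
Sat(¬alarm) = {1, 2, 3, 4, 5, 6}
Sat((AG busy) ∧ ¬alarm) = {1, 4, 5, 6}
EG ((AG busy) ∧ ¬alarm): greatest fixpoint, start Z0 = {1, 4, 5, 6}, keep only states in Sat with some successor in Z. Z1 = {1, 4}; fixed.
Sat(EG ((AG busy) ∧ ¬alarm)) = {1, 4}
|Sat(EG ((AG busy) ∧ ¬alarm))| = |{1, 4}| = 2.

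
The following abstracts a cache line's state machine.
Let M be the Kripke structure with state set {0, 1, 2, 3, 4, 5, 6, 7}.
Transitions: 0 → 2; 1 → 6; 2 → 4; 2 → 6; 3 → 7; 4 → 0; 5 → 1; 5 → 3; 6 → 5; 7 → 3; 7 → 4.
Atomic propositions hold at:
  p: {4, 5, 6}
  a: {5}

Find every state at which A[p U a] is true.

A[p U a]: least fixpoint, start Z0 = Sat(a) = {5}, add states in Sat(p) with every successor in Z. Z1 = {5, 6}; fixed.
Sat(A[p U a]) = {5, 6}

{5, 6}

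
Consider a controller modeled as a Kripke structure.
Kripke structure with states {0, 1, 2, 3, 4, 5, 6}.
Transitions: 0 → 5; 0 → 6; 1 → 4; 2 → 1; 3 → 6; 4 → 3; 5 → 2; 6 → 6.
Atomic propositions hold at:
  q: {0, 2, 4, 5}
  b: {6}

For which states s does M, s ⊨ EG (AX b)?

Sat(AX b) = {s : every successor in {6}} = {3, 6}
EG (AX b): greatest fixpoint, start Z0 = {3, 6}, keep only states in Sat with some successor in Z. Already a fixed point.
Sat(EG (AX b)) = {3, 6}

{3, 6}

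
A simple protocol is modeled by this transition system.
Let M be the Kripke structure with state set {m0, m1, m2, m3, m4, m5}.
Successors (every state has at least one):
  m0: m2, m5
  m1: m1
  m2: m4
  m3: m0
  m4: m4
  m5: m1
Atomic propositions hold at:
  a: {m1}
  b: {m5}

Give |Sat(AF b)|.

1

AF b: least fixpoint, start Z0 = {m5}, add states with every successor in Z. Already a fixed point.
Sat(AF b) = {m5}
|Sat(AF b)| = |{m5}| = 1.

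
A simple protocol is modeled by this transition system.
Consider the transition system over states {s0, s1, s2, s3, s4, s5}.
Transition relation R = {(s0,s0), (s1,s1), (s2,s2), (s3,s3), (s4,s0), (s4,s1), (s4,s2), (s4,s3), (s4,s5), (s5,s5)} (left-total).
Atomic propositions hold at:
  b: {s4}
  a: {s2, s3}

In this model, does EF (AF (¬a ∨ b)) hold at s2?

No

Sat(¬a) = {s0, s1, s4, s5}
Sat(¬a ∨ b) = {s0, s1, s4, s5}
AF (¬a ∨ b): least fixpoint, start Z0 = {s0, s1, s4, s5}, add states with every successor in Z. Already a fixed point.
Sat(AF (¬a ∨ b)) = {s0, s1, s4, s5}
EF (AF (¬a ∨ b)): least fixpoint, start Z0 = {s0, s1, s4, s5}, add states with some successor in Z. Already a fixed point.
Sat(EF (AF (¬a ∨ b))) = {s0, s1, s4, s5}
s2 ∉ Sat(EF (AF (¬a ∨ b))) = {s0, s1, s4, s5}, so the formula does not hold at s2.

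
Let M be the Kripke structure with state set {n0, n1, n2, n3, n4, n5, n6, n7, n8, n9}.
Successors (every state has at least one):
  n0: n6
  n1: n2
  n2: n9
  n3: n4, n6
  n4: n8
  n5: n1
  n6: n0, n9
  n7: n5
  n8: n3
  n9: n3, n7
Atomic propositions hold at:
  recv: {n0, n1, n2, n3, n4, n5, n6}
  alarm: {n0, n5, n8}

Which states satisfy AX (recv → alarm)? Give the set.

{n2, n4, n6, n7}

Sat(recv → alarm) = {n0, n5, n7, n8, n9}
Sat(AX (recv → alarm)) = {s : every successor in {n0, n5, n7, n8, n9}} = {n2, n4, n6, n7}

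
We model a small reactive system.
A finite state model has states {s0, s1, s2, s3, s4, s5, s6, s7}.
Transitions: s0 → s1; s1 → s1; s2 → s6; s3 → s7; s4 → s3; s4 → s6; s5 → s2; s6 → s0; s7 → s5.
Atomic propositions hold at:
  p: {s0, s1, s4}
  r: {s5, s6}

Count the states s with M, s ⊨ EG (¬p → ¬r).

2

Sat(¬p) = {s2, s3, s5, s6, s7}
Sat(¬r) = {s0, s1, s2, s3, s4, s7}
Sat(¬p → ¬r) = {s0, s1, s2, s3, s4, s7}
EG (¬p → ¬r): greatest fixpoint, start Z0 = {s0, s1, s2, s3, s4, s7}, keep only states in Sat with some successor in Z. Z1 = {s0, s1, s3, s4}; Z2 = {s0, s1, s4}; Z3 = {s0, s1}; fixed.
Sat(EG (¬p → ¬r)) = {s0, s1}
|Sat(EG (¬p → ¬r))| = |{s0, s1}| = 2.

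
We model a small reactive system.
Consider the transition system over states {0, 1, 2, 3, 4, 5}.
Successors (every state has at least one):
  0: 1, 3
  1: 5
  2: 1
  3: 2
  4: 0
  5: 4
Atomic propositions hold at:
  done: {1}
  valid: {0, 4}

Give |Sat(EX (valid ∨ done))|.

4

Sat(valid ∨ done) = {0, 1, 4}
Sat(EX (valid ∨ done)) = {s : some successor in {0, 1, 4}} = {0, 2, 4, 5}
|Sat(EX (valid ∨ done))| = |{0, 2, 4, 5}| = 4.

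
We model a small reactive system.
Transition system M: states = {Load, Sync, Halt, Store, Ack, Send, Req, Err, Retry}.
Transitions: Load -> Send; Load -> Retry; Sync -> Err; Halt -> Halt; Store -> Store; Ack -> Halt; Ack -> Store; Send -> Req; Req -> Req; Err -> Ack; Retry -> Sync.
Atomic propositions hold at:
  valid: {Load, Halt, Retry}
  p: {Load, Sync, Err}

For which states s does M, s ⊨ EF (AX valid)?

Sat(AX valid) = {s : every successor in {Load, Halt, Retry}} = {Halt}
EF (AX valid): least fixpoint, start Z0 = {Halt}, add states with some successor in Z. Z1 = {Halt, Ack}; Z2 = {Halt, Ack, Err}; Z3 = {Sync, Halt, Ack, Err}; Z4 = {Sync, Halt, Ack, Err, Retry}; Z5 = {Load, Sync, Halt, Ack, Err, Retry}; fixed.
Sat(EF (AX valid)) = {Load, Sync, Halt, Ack, Err, Retry}

{Load, Sync, Halt, Ack, Err, Retry}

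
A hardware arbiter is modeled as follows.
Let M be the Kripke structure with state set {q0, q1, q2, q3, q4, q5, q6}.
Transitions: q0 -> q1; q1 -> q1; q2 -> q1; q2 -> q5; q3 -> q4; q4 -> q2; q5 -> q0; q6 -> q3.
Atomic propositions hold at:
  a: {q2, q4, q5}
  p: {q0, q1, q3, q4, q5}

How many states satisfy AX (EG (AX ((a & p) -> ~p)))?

4

Sat(a & p) = {q4, q5}
Sat(~p) = {q2, q6}
Sat((a & p) -> ~p) = {q0, q1, q2, q3, q6}
Sat(AX ((a & p) -> ~p)) = {s : every successor in {q0, q1, q2, q3, q6}} = {q0, q1, q4, q5, q6}
EG (AX ((a & p) -> ~p)): greatest fixpoint, start Z0 = {q0, q1, q4, q5, q6}, keep only states in Sat with some successor in Z. Z1 = {q0, q1, q5}; fixed.
Sat(EG (AX ((a & p) -> ~p))) = {q0, q1, q5}
Sat(AX (EG (AX ((a & p) -> ~p)))) = {s : every successor in {q0, q1, q5}} = {q0, q1, q2, q5}
|Sat(AX (EG (AX ((a & p) -> ~p))))| = |{q0, q1, q2, q5}| = 4.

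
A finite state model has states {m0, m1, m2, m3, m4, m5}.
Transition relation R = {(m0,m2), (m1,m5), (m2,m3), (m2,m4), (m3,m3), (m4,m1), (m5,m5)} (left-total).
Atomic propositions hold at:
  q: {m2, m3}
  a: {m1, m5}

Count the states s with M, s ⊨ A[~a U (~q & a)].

Sat(~a) = {m0, m2, m3, m4}
Sat(~q) = {m0, m1, m4, m5}
Sat(~q & a) = {m1, m5}
A[~a U (~q & a)]: least fixpoint, start Z0 = Sat((~q & a)) = {m1, m5}, add states in Sat(~a) with every successor in Z. Z1 = {m1, m4, m5}; fixed.
Sat(A[~a U (~q & a)]) = {m1, m4, m5}
|Sat(A[~a U (~q & a)])| = |{m1, m4, m5}| = 3.

3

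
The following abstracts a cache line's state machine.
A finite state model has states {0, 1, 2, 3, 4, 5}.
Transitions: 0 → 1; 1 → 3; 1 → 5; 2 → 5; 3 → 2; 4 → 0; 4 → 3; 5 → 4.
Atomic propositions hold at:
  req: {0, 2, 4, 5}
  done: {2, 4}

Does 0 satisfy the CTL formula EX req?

Sat(EX req) = {s : some successor in {0, 2, 4, 5}} = {1, 2, 3, 4, 5}
0 ∉ Sat(EX req) = {1, 2, 3, 4, 5}, so the formula does not hold at 0.

No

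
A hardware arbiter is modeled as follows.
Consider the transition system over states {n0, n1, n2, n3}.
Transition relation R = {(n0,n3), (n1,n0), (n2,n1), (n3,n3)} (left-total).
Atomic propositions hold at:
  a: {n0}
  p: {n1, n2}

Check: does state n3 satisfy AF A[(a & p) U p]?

No

Sat(a & p) = ∅
A[(a & p) U p]: least fixpoint, start Z0 = Sat(p) = {n1, n2}, add states in Sat(a & p) with every successor in Z. Already a fixed point.
Sat(A[(a & p) U p]) = {n1, n2}
AF A[(a & p) U p]: least fixpoint, start Z0 = {n1, n2}, add states with every successor in Z. Already a fixed point.
Sat(AF A[(a & p) U p]) = {n1, n2}
n3 ∉ Sat(AF A[(a & p) U p]) = {n1, n2}, so the formula does not hold at n3.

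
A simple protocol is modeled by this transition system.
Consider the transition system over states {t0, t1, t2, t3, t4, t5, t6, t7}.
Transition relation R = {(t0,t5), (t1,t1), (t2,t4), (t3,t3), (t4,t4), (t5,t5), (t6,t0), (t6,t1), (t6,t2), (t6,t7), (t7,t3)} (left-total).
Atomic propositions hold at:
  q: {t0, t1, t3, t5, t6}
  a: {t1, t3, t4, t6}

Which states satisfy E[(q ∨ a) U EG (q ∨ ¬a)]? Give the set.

{t0, t1, t3, t5, t6, t7}

Sat(q ∨ a) = {t0, t1, t3, t4, t5, t6}
Sat(¬a) = {t0, t2, t5, t7}
Sat(q ∨ ¬a) = {t0, t1, t2, t3, t5, t6, t7}
EG (q ∨ ¬a): greatest fixpoint, start Z0 = {t0, t1, t2, t3, t5, t6, t7}, keep only states in Sat with some successor in Z. Z1 = {t0, t1, t3, t5, t6, t7}; fixed.
Sat(EG (q ∨ ¬a)) = {t0, t1, t3, t5, t6, t7}
E[(q ∨ a) U EG (q ∨ ¬a)]: least fixpoint, start Z0 = Sat(EG (q ∨ ¬a)) = {t0, t1, t3, t5, t6, t7}, add states in Sat(q ∨ a) with some successor in Z. Already a fixed point.
Sat(E[(q ∨ a) U EG (q ∨ ¬a)]) = {t0, t1, t3, t5, t6, t7}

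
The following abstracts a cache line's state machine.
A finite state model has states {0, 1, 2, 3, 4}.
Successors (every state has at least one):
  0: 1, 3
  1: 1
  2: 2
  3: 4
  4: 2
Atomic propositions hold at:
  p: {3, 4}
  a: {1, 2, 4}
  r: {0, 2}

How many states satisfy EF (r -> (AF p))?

AF p: least fixpoint, start Z0 = {3, 4}, add states with every successor in Z. Already a fixed point.
Sat(AF p) = {3, 4}
Sat(r -> (AF p)) = {1, 3, 4}
EF (r -> (AF p)): least fixpoint, start Z0 = {1, 3, 4}, add states with some successor in Z. Z1 = {0, 1, 3, 4}; fixed.
Sat(EF (r -> (AF p))) = {0, 1, 3, 4}
|Sat(EF (r -> (AF p)))| = |{0, 1, 3, 4}| = 4.

4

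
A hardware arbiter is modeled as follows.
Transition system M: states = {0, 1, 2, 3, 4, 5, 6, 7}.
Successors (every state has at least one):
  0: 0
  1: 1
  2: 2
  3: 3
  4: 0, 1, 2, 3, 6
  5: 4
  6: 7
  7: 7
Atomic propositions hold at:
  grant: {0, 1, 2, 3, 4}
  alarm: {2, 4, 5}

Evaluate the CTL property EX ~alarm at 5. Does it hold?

No

Sat(~alarm) = {0, 1, 3, 6, 7}
Sat(EX ~alarm) = {s : some successor in {0, 1, 3, 6, 7}} = {0, 1, 3, 4, 6, 7}
5 ∉ Sat(EX ~alarm) = {0, 1, 3, 4, 6, 7}, so the formula does not hold at 5.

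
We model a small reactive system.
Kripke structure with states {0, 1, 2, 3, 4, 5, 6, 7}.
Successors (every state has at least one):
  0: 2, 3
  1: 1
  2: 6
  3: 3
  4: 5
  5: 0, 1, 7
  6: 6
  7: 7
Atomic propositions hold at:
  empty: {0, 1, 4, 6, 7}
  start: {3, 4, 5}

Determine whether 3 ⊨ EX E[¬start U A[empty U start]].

Yes

Sat(¬start) = {0, 1, 2, 6, 7}
A[empty U start]: least fixpoint, start Z0 = Sat(start) = {3, 4, 5}, add states in Sat(empty) with every successor in Z. Already a fixed point.
Sat(A[empty U start]) = {3, 4, 5}
E[¬start U A[empty U start]]: least fixpoint, start Z0 = Sat(A[empty U start]) = {3, 4, 5}, add states in Sat(¬start) with some successor in Z. Z1 = {0, 3, 4, 5}; fixed.
Sat(E[¬start U A[empty U start]]) = {0, 3, 4, 5}
Sat(EX E[¬start U A[empty U start]]) = {s : some successor in {0, 3, 4, 5}} = {0, 3, 4, 5}
3 ∈ Sat(EX E[¬start U A[empty U start]]) = {0, 3, 4, 5}, so the formula holds at 3.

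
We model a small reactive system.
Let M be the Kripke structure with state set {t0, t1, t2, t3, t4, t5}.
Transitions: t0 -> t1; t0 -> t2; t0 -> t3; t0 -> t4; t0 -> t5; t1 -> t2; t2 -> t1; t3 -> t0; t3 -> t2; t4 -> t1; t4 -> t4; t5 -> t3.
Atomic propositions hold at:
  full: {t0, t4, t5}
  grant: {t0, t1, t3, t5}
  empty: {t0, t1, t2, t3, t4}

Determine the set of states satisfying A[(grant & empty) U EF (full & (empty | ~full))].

Sat(grant & empty) = {t0, t1, t3}
Sat(~full) = {t1, t2, t3}
Sat(empty | ~full) = {t0, t1, t2, t3, t4}
Sat(full & (empty | ~full)) = {t0, t4}
EF (full & (empty | ~full)): least fixpoint, start Z0 = {t0, t4}, add states with some successor in Z. Z1 = {t0, t3, t4}; Z2 = {t0, t3, t4, t5}; fixed.
Sat(EF (full & (empty | ~full))) = {t0, t3, t4, t5}
A[(grant & empty) U EF (full & (empty | ~full))]: least fixpoint, start Z0 = Sat(EF (full & (empty | ~full))) = {t0, t3, t4, t5}, add states in Sat(grant & empty) with every successor in Z. Already a fixed point.
Sat(A[(grant & empty) U EF (full & (empty | ~full))]) = {t0, t3, t4, t5}

{t0, t3, t4, t5}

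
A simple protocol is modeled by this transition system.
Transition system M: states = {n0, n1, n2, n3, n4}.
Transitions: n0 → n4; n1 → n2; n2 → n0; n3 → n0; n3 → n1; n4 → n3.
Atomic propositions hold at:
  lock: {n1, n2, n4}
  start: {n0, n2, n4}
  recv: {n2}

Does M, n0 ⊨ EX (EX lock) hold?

No

Sat(EX lock) = {s : some successor in {n1, n2, n4}} = {n0, n1, n3}
Sat(EX (EX lock)) = {s : some successor in {n0, n1, n3}} = {n2, n3, n4}
n0 ∉ Sat(EX (EX lock)) = {n2, n3, n4}, so the formula does not hold at n0.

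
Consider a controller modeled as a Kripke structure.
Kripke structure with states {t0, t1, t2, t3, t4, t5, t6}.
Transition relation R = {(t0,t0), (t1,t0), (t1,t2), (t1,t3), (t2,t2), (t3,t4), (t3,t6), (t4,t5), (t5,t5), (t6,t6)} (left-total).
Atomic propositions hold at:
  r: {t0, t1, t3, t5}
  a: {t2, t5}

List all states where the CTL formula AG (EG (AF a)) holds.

{t2, t4, t5}

AF a: least fixpoint, start Z0 = {t2, t5}, add states with every successor in Z. Z1 = {t2, t4, t5}; fixed.
Sat(AF a) = {t2, t4, t5}
EG (AF a): greatest fixpoint, start Z0 = {t2, t4, t5}, keep only states in Sat with some successor in Z. Already a fixed point.
Sat(EG (AF a)) = {t2, t4, t5}
AG (EG (AF a)): greatest fixpoint, start Z0 = {t2, t4, t5}, keep only states in Sat with every successor in Z. Already a fixed point.
Sat(AG (EG (AF a))) = {t2, t4, t5}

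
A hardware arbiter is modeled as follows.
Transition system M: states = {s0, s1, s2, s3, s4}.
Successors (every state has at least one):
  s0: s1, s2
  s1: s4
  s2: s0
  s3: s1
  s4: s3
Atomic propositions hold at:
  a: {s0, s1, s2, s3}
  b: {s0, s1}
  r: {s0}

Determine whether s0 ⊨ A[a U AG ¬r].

No

Sat(¬r) = {s1, s2, s3, s4}
AG ¬r: greatest fixpoint, start Z0 = {s1, s2, s3, s4}, keep only states in Sat with every successor in Z. Z1 = {s1, s3, s4}; fixed.
Sat(AG ¬r) = {s1, s3, s4}
A[a U AG ¬r]: least fixpoint, start Z0 = Sat(AG ¬r) = {s1, s3, s4}, add states in Sat(a) with every successor in Z. Already a fixed point.
Sat(A[a U AG ¬r]) = {s1, s3, s4}
s0 ∉ Sat(A[a U AG ¬r]) = {s1, s3, s4}, so the formula does not hold at s0.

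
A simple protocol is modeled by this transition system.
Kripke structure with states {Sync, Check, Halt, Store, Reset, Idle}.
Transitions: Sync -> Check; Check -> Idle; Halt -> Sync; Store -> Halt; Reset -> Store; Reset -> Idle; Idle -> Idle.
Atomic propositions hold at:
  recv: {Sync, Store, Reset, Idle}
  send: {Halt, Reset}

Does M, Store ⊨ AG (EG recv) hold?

No

EG recv: greatest fixpoint, start Z0 = {Sync, Store, Reset, Idle}, keep only states in Sat with some successor in Z. Z1 = {Reset, Idle}; fixed.
Sat(EG recv) = {Reset, Idle}
AG (EG recv): greatest fixpoint, start Z0 = {Reset, Idle}, keep only states in Sat with every successor in Z. Z1 = {Idle}; fixed.
Sat(AG (EG recv)) = {Idle}
Store ∉ Sat(AG (EG recv)) = {Idle}, so the formula does not hold at Store.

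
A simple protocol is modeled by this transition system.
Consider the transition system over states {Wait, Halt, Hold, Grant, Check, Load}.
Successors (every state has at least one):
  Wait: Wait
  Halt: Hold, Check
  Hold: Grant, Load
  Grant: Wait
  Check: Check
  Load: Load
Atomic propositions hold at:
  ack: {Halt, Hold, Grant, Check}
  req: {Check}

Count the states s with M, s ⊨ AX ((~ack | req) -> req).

2

Sat(~ack) = {Wait, Load}
Sat(~ack | req) = {Wait, Check, Load}
Sat((~ack | req) -> req) = {Halt, Hold, Grant, Check}
Sat(AX ((~ack | req) -> req)) = {s : every successor in {Halt, Hold, Grant, Check}} = {Halt, Check}
|Sat(AX ((~ack | req) -> req))| = |{Halt, Check}| = 2.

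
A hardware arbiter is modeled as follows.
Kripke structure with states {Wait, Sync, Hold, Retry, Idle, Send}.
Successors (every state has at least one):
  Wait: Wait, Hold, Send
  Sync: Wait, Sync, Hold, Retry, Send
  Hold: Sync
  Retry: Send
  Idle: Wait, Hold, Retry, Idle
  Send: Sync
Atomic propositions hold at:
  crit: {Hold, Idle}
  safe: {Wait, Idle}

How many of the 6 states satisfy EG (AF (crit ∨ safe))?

Sat(crit ∨ safe) = {Wait, Hold, Idle}
AF (crit ∨ safe): least fixpoint, start Z0 = {Wait, Hold, Idle}, add states with every successor in Z. Already a fixed point.
Sat(AF (crit ∨ safe)) = {Wait, Hold, Idle}
EG (AF (crit ∨ safe)): greatest fixpoint, start Z0 = {Wait, Hold, Idle}, keep only states in Sat with some successor in Z. Z1 = {Wait, Idle}; fixed.
Sat(EG (AF (crit ∨ safe))) = {Wait, Idle}
|Sat(EG (AF (crit ∨ safe)))| = |{Wait, Idle}| = 2.

2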